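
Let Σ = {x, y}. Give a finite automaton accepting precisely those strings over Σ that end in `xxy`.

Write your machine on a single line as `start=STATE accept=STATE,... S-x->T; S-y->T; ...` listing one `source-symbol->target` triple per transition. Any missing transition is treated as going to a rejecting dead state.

start=A; accept=D; A-x->B; A-y->A; B-x->C; B-y->A; C-x->C; C-y->D; D-x->B; D-y->A

Remember how much of `xxy` the current input suffix matches. State A means no match yet; B means the last symbol is `x`; C means the last 2 symbols are `xx`; D means the last 3 symbols are `xxy`. Only D accepts. On a mismatch, fall back to the longest proper suffix that is still a prefix of `xxy`.
4 states suffice.
       x  y 
>  A   B  A 
   B   C  A 
   C   C  D 
 * D   B  A 
(> = start, * = accepting)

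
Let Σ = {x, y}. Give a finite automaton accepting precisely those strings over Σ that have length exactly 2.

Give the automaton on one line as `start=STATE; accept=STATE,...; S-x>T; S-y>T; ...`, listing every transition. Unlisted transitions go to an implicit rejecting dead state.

We only need to distinguish lengths 0, 1, …, 2, and '>2'. Chain q0 → q1 → q2 → q3 on every symbol, with q3 looping. Accepting states: {q2}.
With 4 states:
        x   y  
>  q0   q1  q1 
   q1   q2  q2 
 * q2   q3  q3 
   q3   q3  q3 
(> = start, * = accepting)

start=q0; accept=q2; q0-x>q1; q0-y>q1; q1-x>q2; q1-y>q2; q2-x>q3; q2-y>q3; q3-x>q3; q3-y>q3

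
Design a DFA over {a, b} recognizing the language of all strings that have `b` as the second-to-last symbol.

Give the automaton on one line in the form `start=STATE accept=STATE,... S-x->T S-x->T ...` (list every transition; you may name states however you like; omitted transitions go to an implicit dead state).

Because acceptance depends on a position counted from the end, the machine has to buffer the most recent 2 symbols. Make each state the string of the last up-to-2 symbols read; on input `x` shift the window left and append `x`. Accept when the buffered window has length 2 and begins with `b`.
        a   b  
>  s0   s1  s2 
   s1   s3  s4 
   s2   s5  s6 
   s3   s3  s4 
   s4   s5  s6 
 * s5   s3  s4 
 * s6   s5  s6 
(> = start, * = accepting)

start=s0 accept=s5,s6 s0-a->s1 s0-b->s2 s1-a->s3 s1-b->s4 s2-a->s5 s2-b->s6 s3-a->s3 s3-b->s4 s4-a->s5 s4-b->s6 s5-a->s3 s5-b->s4 s6-a->s5 s6-b->s6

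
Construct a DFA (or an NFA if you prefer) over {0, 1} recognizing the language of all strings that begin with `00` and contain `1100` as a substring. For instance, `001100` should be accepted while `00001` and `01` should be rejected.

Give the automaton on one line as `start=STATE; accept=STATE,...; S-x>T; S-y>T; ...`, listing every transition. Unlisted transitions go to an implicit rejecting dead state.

start=q0; accept=q11; q0-0>q1; q0-1>q2; q1-0>q3; q1-1>q2; q2-0>q4; q2-1>q5; q3-0>q3; q3-1>q6; q4-0>q4; q4-1>q2; q5-0>q7; q5-1>q5; q6-0>q3; q6-1>q8; q7-0>q9; q7-1>q2; q8-0>q10; q8-1>q8; q9-0>q9; q9-1>q9; q10-0>q11; q10-1>q6; q11-0>q11; q11-1>q11

Build one automaton per condition and run them in lockstep. The first has 4 states tracking whether the input so far still matches the prefix `00`; the second has 5 states tracking whether and how much of `1100` has been seen. A product state is a pair (one from each), accepting exactly when both do.
          0    1  
>  q0     q1   q2 
   q1     q3   q2 
   q2     q4   q5 
   q3     q3   q6 
   q4     q4   q2 
   q5     q7   q5 
   q6     q3   q8 
   q7     q9   q2 
   q8    q10   q8 
   q9     q9   q9 
   q10   q11   q6 
 * q11   q11  q11 
(> = start, * = accepting)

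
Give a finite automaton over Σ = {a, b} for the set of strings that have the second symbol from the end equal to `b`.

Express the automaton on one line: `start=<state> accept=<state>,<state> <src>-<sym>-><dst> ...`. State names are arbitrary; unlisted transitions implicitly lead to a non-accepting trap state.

Because acceptance depends on a position counted from the end, the machine has to buffer the most recent 2 symbols. Make each state the string of the last up-to-2 symbols read; on input `x` shift the window left and append `x`. Accept when the buffered window has length 2 and begins with `b`.
        a   b  
>  S0   S1  S2 
   S1   S3  S4 
   S2   S5  S6 
   S3   S3  S4 
   S4   S5  S6 
 * S5   S3  S4 
 * S6   S5  S6 
(> = start, * = accepting)

start=S0 accept=S5,S6 S0-a->S1 S0-b->S2 S1-a->S3 S1-b->S4 S2-a->S5 S2-b->S6 S3-a->S3 S3-b->S4 S4-a->S5 S4-b->S6 S5-a->S3 S5-b->S4 S6-a->S5 S6-b->S6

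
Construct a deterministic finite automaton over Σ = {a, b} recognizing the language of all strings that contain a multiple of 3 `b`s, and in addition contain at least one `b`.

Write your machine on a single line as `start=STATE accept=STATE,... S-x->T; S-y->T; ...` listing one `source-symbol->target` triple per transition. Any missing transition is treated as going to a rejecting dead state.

Run two small machines in parallel and take their product. One (3 states) tracks the count of `b`s modulo 3; the other (3 states) tracks the count of `b`s, saturating at 2. Each combined state is a pair, one component from each; accept when both components accept.
5 states suffice.
        a   b  
>  q0   q0  q1 
   q1   q1  q2 
   q2   q2  q3 
 * q3   q3  q4 
   q4   q4  q2 
(> = start, * = accepting)

start=q0; accept=q3; q0-a->q0; q0-b->q1; q1-a->q1; q1-b->q2; q2-a->q2; q2-b->q3; q3-a->q3; q3-b->q4; q4-a->q4; q4-b->q2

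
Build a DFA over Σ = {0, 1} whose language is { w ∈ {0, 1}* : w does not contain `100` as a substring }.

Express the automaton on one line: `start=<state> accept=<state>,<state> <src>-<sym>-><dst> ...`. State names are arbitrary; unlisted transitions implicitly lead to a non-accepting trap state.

start=s0 accept=s0,s1,s2 s0-0->s0 s0-1->s1 s1-0->s2 s1-1->s1 s2-0->s3 s2-1->s1 s3-0->s3 s3-1->s3

Track partial matches of the forbidden pattern `100`. State s3 is a dead state reached once `100` has occurred; every other state accepts. s0 means no part of `100` is currently matched.
A 4-state machine:
        0   1  
>* s0   s0  s1 
 * s1   s2  s1 
 * s2   s3  s1 
   s3   s3  s3 
(> = start, * = accepting)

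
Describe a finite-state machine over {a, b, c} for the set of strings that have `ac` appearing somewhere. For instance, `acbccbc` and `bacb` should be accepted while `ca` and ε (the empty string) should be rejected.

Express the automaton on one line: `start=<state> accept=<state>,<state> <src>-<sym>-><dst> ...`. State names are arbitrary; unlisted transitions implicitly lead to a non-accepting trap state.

Track how much of `ac` has been matched so far: state S0 is no progress, S2 is the absorbing accept state reached once `ac` has occurred. Intermediate states record partial matches; on a mismatch, fall back to the longest reusable overlap.
3 states suffice.
        a   b   c  
>  S0   S1  S0  S0 
   S1   S1  S0  S2 
 * S2   S2  S2  S2 
(> = start, * = accepting)

start=S0 accept=S2 S0-a->S1 S0-b->S0 S0-c->S0 S1-a->S1 S1-b->S0 S1-c->S2 S2-a->S2 S2-b->S2 S2-c->S2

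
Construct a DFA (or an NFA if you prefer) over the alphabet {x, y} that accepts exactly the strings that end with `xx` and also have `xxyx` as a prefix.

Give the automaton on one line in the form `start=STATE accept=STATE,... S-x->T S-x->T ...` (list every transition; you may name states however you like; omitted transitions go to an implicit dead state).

start=s0 accept=s6 s0-x->s1 s0-y->s2 s1-x->s3 s1-y->s2 s2-x->s2 s2-y->s2 s3-x->s2 s3-y->s4 s4-x->s5 s4-y->s2 s5-x->s6 s5-y->s7 s6-x->s6 s6-y->s7 s7-x->s5 s7-y->s7

Build one automaton per condition and run them in lockstep. The first has 3 states tracking how much of the suffix `xx` has currently been matched; the second has 6 states tracking whether the input so far still matches the prefix `xxyx`. A product state is a pair (one from each), accepting exactly when both do. Equivalent product states are then merged.
An 8-state machine:
        x   y  
>  s0   s1  s2 
   s1   s3  s2 
   s2   s2  s2 
   s3   s2  s4 
   s4   s5  s2 
   s5   s6  s7 
 * s6   s6  s7 
   s7   s5  s7 
(> = start, * = accepting)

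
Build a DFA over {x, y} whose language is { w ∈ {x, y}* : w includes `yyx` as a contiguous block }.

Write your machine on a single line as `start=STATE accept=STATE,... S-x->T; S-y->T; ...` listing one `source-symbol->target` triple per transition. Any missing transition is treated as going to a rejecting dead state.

States q0..q2 record the length of the longest prefix of `yyx` that matches the current input suffix. Reaching q3 means `yyx` has been seen, and we stay there forever. Accept from q3.
A 4-state machine:
        x   y  
>  q0   q0  q1 
   q1   q0  q2 
   q2   q3  q2 
 * q3   q3  q3 
(> = start, * = accepting)

start=q0; accept=q3; q0-x->q0; q0-y->q1; q1-x->q0; q1-y->q2; q2-x->q3; q2-y->q2; q3-x->q3; q3-y->q3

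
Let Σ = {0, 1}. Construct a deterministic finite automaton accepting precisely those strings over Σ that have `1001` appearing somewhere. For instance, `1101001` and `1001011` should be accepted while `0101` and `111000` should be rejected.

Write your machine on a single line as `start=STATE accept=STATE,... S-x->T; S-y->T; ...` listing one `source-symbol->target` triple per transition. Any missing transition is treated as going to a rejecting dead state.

start=q0; accept=q4; q0-0->q0; q0-1->q1; q1-0->q2; q1-1->q1; q2-0->q3; q2-1->q1; q3-0->q0; q3-1->q4; q4-0->q4; q4-1->q4

Track how much of `1001` has been matched so far: state q0 is no progress, q4 is the absorbing accept state reached once `1001` has occurred. Intermediate states record partial matches; on a mismatch, fall back to the longest reusable overlap.
With 5 states:
        0   1  
>  q0   q0  q1 
   q1   q2  q1 
   q2   q3  q1 
   q3   q0  q4 
 * q4   q4  q4 
(> = start, * = accepting)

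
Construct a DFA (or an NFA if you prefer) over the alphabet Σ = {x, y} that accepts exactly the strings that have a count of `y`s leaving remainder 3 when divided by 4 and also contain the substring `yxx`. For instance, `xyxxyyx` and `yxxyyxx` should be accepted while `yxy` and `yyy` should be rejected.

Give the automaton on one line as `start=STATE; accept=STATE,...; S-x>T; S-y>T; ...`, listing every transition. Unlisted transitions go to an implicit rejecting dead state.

Build one automaton per condition and run them in lockstep. The first has 4 states tracking the count of `y`s modulo 4; the second has 4 states tracking whether and how much of `yxx` has been seen. A product state is a pair (one from each), accepting exactly when both do.
With 13 states:
          x    y  
>  s0     s0   s1 
   s1     s2   s3 
   s2     s4   s3 
   s3     s5   s6 
   s4     s4   s7 
   s5     s7   s6 
   s6     s8   s9 
   s7     s7  s10 
   s8    s10   s9 
   s9    s11   s1 
 * s10   s10  s12 
   s11   s12   s1 
   s12   s12   s4 
(> = start, * = accepting)

start=s0; accept=s10; s0-x>s0; s0-y>s1; s1-x>s2; s1-y>s3; s2-x>s4; s2-y>s3; s3-x>s5; s3-y>s6; s4-x>s4; s4-y>s7; s5-x>s7; s5-y>s6; s6-x>s8; s6-y>s9; s7-x>s7; s7-y>s10; s8-x>s10; s8-y>s9; s9-x>s11; s9-y>s1; s10-x>s10; s10-y>s12; s11-x>s12; s11-y>s1; s12-x>s12; s12-y>s4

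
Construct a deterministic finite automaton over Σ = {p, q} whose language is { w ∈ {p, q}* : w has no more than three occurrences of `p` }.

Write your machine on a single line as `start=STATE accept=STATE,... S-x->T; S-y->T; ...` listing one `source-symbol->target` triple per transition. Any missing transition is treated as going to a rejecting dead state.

start=S0; accept=S0,S1,S2,S3; S0-p->S1; S0-q->S0; S1-p->S2; S1-q->S1; S2-p->S3; S2-q->S2; S3-p->S4; S3-q->S3; S4-p->S4; S4-q->S4

Only the number of `p`s matters, and only up to 4. Make a chain S0 → S1 → S2 → S3 → S4 advanced by each `p` (with S4 absorbing); every other symbol self-loops. The accepting set is {S0, S1, S2, S3}.
        p   q  
>* S0   S1  S0 
 * S1   S2  S1 
 * S2   S3  S2 
 * S3   S4  S3 
   S4   S4  S4 
(> = start, * = accepting)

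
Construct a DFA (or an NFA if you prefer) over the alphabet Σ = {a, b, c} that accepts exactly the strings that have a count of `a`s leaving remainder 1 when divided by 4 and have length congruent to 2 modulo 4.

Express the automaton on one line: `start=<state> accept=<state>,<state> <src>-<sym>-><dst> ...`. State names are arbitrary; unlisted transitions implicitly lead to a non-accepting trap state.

Build one automaton per condition and run them in lockstep. One (4 states) tracks the count of `a`s modulo 4; the other (4 states) tracks the input length modulo 4. Each combined state is a pair, one component from each; accept when both components accept.
With 16 states:
          a    b    c  
>  q0     q1   q2   q2 
   q1     q3   q4   q4 
   q2     q4   q5   q5 
   q3     q6   q7   q7 
 * q4     q7   q8   q8 
   q5     q8   q9   q9 
   q6     q0  q10  q10 
   q7    q10  q11  q11 
   q8    q11  q12  q12 
   q9    q12   q0   q0 
   q10    q2  q13  q13 
   q11   q13  q14  q14 
   q12   q14   q1   q1 
   q13    q5  q15  q15 
   q14   q15   q3   q3 
   q15    q9   q6   q6 
(> = start, * = accepting)

start=q0 accept=q4 q0-a->q1 q0-b->q2 q0-c->q2 q1-a->q3 q1-b->q4 q1-c->q4 q2-a->q4 q2-b->q5 q2-c->q5 q3-a->q6 q3-b->q7 q3-c->q7 q4-a->q7 q4-b->q8 q4-c->q8 q5-a->q8 q5-b->q9 q5-c->q9 q6-a->q0 q6-b->q10 q6-c->q10 q7-a->q10 q7-b->q11 q7-c->q11 q8-a->q11 q8-b->q12 q8-c->q12 q9-a->q12 q9-b->q0 q9-c->q0 q10-a->q2 q10-b->q13 q10-c->q13 q11-a->q13 q11-b->q14 q11-c->q14 q12-a->q14 q12-b->q1 q12-c->q1 q13-a->q5 q13-b->q15 q13-c->q15 q14-a->q15 q14-b->q3 q14-c->q3 q15-a->q9 q15-b->q6 q15-c->q6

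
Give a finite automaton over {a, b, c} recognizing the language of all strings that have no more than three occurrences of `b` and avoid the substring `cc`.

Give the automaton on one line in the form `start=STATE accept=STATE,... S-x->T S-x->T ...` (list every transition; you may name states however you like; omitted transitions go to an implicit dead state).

start=S0 accept=S0,S1,S2,S3,S4,S6,S7,S10 S0-a->S0 S0-b->S1 S0-c->S2 S1-a->S1 S1-b->S3 S1-c->S4 S2-a->S0 S2-b->S1 S2-c->S5 S3-a->S3 S3-b->S6 S3-c->S7 S4-a->S1 S4-b->S3 S4-c->S8 S5-a->S5 S5-b->S8 S5-c->S5 S6-a->S6 S6-b->S9 S6-c->S10 S7-a->S3 S7-b->S6 S7-c->S11 S8-a->S8 S8-b->S11 S8-c->S8 S9-a->S9 S9-b->S9 S9-c->S12 S10-a->S6 S10-b->S9 S10-c->S13 S11-a->S11 S11-b->S13 S11-c->S11 S12-a->S9 S12-b->S9 S12-c->S14 S13-a->S13 S13-b->S14 S13-c->S13 S14-a->S14 S14-b->S14 S14-c->S14

Build one automaton per condition and run them in lockstep. One (5 states) tracks the count of `b`s, saturating at 4; the other (3 states) tracks partial matches of the forbidden pattern `cc`. Each combined state is a pair, one component from each; accept when both components accept.
          a    b    c  
>* S0     S0   S1   S2 
 * S1     S1   S3   S4 
 * S2     S0   S1   S5 
 * S3     S3   S6   S7 
 * S4     S1   S3   S8 
   S5     S5   S8   S5 
 * S6     S6   S9  S10 
 * S7     S3   S6  S11 
   S8     S8  S11   S8 
   S9     S9   S9  S12 
 * S10    S6   S9  S13 
   S11   S11  S13  S11 
   S12    S9   S9  S14 
   S13   S13  S14  S13 
   S14   S14  S14  S14 
(> = start, * = accepting)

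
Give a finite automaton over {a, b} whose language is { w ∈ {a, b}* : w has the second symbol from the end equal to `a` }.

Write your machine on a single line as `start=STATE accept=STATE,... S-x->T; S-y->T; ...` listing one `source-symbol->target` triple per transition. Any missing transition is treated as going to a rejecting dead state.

start=s0; accept=s3,s4; s0-a->s1; s0-b->s2; s1-a->s3; s1-b->s4; s2-a->s5; s2-b->s6; s3-a->s3; s3-b->s4; s4-a->s5; s4-b->s6; s5-a->s3; s5-b->s4; s6-a->s5; s6-b->s6

Because acceptance depends on a position counted from the end, the machine has to buffer the most recent 2 symbols. Make each state the string of the last up-to-2 symbols read; on input `x` shift the window left and append `x`. Accept when the buffered window has length 2 and begins with `a`.
With 7 states:
        a   b  
>  s0   s1  s2 
   s1   s3  s4 
   s2   s5  s6 
 * s3   s3  s4 
 * s4   s5  s6 
   s5   s3  s4 
   s6   s5  s6 
(> = start, * = accepting)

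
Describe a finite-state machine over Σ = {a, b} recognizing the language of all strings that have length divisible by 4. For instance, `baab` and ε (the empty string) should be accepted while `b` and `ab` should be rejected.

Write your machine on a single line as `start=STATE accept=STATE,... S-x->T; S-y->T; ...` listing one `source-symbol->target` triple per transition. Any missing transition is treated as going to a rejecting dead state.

Only the length mod 4 matters, so use a 4-cycle: from any state, every input symbol moves to the next state, wrapping q3 back to q0. Mark q0 accepting.
4 states suffice.
        a   b  
>* q0   q1  q1 
   q1   q2  q2 
   q2   q3  q3 
   q3   q0  q0 
(> = start, * = accepting)

start=q0; accept=q0; q0-a->q1; q0-b->q1; q1-a->q2; q1-b->q2; q2-a->q3; q2-b->q3; q3-a->q0; q3-b->q0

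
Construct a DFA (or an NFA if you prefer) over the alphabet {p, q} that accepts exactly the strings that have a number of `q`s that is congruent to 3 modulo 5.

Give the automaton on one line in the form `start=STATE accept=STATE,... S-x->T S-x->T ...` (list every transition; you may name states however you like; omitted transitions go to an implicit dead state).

start=S0 accept=S3 S0-p->S0 S0-q->S1 S1-p->S1 S1-q->S2 S2-p->S2 S2-q->S3 S3-p->S3 S3-q->S4 S4-p->S4 S4-q->S0

The only thing that matters is how many `q`s have appeared, reduced mod 5. Use one state per residue: S0 for 0, …, S4 for 4. Reading `q` moves to the next residue; anything else stays put. S3 is accepting.
        p   q  
>  S0   S0  S1 
   S1   S1  S2 
   S2   S2  S3 
 * S3   S3  S4 
   S4   S4  S0 
(> = start, * = accepting)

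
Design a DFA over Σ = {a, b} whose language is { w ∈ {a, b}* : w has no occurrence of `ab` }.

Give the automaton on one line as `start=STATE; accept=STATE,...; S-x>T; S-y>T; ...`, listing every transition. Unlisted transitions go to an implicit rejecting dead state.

Track partial matches of the forbidden pattern `ab`. State q2 is a dead state reached once `ab` has occurred; every other state accepts. q0 means no part of `ab` is currently matched.
A 3-state machine:
        a   b  
>* q0   q1  q0 
 * q1   q1  q2 
   q2   q2  q2 
(> = start, * = accepting)

start=q0; accept=q0,q1; q0-a>q1; q0-b>q0; q1-a>q1; q1-b>q2; q2-a>q2; q2-b>q2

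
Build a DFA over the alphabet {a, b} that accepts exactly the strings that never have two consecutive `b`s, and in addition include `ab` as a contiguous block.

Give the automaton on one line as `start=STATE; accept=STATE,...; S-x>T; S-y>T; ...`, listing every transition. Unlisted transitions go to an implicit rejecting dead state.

start=s0; accept=s3,s5; s0-a>s1; s0-b>s2; s1-a>s1; s1-b>s3; s2-a>s1; s2-b>s4; s3-a>s5; s3-b>s6; s4-a>s7; s4-b>s4; s5-a>s5; s5-b>s3; s6-a>s6; s6-b>s6; s7-a>s7; s7-b>s6

Build one automaton per condition and run them in lockstep. The first has 3 states tracking partial matches of the forbidden pattern `bb`; the second has 3 states tracking whether and how much of `ab` has been seen. A product state is a pair (one from each), accepting exactly when both do.
        a   b  
>  s0   s1  s2 
   s1   s1  s3 
   s2   s1  s4 
 * s3   s5  s6 
   s4   s7  s4 
 * s5   s5  s3 
   s6   s6  s6 
   s7   s7  s6 
(> = start, * = accepting)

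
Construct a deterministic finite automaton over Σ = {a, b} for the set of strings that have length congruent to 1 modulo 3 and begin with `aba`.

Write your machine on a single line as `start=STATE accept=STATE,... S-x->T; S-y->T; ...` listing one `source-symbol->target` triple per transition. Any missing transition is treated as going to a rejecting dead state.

Build one automaton per condition and run them in lockstep. One (3 states) tracks the input length modulo 3; the other (5 states) tracks whether the input so far still matches the prefix `aba`. Each combined state is a pair, one component from each; accept when both components accept. Equivalent product states are then merged.
7 states suffice.
        a   b  
>  q0   q1  q2 
   q1   q2  q3 
   q2   q2  q2 
   q3   q4  q2 
   q4   q5  q5 
 * q5   q6  q6 
   q6   q4  q4 
(> = start, * = accepting)

start=q0; accept=q5; q0-a->q1; q0-b->q2; q1-a->q2; q1-b->q3; q2-a->q2; q2-b->q2; q3-a->q4; q3-b->q2; q4-a->q5; q4-b->q5; q5-a->q6; q5-b->q6; q6-a->q4; q6-b->q4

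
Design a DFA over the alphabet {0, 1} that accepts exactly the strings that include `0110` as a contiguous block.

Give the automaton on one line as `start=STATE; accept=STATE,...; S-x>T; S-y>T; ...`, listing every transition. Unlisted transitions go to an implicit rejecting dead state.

start=S0; accept=S4; S0-0>S1; S0-1>S0; S1-0>S1; S1-1>S2; S2-0>S1; S2-1>S3; S3-0>S4; S3-1>S0; S4-0>S4; S4-1>S4

Track how much of `0110` has been matched so far: state S0 is no progress, S4 is the absorbing accept state reached once `0110` has occurred. Intermediate states record partial matches; on a mismatch, fall back to the longest reusable overlap.
A 5-state machine:
        0   1  
>  S0   S1  S0 
   S1   S1  S2 
   S2   S1  S3 
   S3   S4  S0 
 * S4   S4  S4 
(> = start, * = accepting)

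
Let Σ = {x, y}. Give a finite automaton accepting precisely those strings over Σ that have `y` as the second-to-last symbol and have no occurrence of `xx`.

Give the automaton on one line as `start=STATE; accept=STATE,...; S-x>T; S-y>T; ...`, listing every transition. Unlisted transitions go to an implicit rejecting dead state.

Build one automaton per condition and run them in lockstep. One (7 states) tracks the last 2 symbols read; the other (3 states) tracks partial matches of the forbidden pattern `xx`. Each combined state is a pair, one component from each; accept when both components accept.
        x   y  
>  S0   S1  S2 
   S1   S3  S4 
   S2   S5  S6 
   S3   S3  S7 
   S4   S5  S6 
 * S5   S3  S4 
 * S6   S5  S6 
   S7   S8  S9 
   S8   S3  S7 
   S9   S8  S9 
(> = start, * = accepting)

start=S0; accept=S5,S6; S0-x>S1; S0-y>S2; S1-x>S3; S1-y>S4; S2-x>S5; S2-y>S6; S3-x>S3; S3-y>S7; S4-x>S5; S4-y>S6; S5-x>S3; S5-y>S4; S6-x>S5; S6-y>S6; S7-x>S8; S7-y>S9; S8-x>S3; S8-y>S7; S9-x>S8; S9-y>S9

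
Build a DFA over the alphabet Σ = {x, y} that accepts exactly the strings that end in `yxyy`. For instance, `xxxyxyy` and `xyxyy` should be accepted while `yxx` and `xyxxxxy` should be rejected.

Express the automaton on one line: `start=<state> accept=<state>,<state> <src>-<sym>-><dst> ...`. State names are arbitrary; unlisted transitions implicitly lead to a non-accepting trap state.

start=s0 accept=s4 s0-x->s0 s0-y->s1 s1-x->s2 s1-y->s1 s2-x->s0 s2-y->s3 s3-x->s2 s3-y->s4 s4-x->s2 s4-y->s1

Let each state record the length of the longest suffix of the input read so far that is also a prefix of `yxyy`. s1 means the last symbol is `y`; s2 means the last 2 symbols are `yx`; s3 means the last 3 symbols are `yxy`; s4 means the last 4 symbols are `yxyy`. Accept only at s4, where the string currently ends in `yxyy`.
        x   y  
>  s0   s0  s1 
   s1   s2  s1 
   s2   s0  s3 
   s3   s2  s4 
 * s4   s2  s1 
(> = start, * = accepting)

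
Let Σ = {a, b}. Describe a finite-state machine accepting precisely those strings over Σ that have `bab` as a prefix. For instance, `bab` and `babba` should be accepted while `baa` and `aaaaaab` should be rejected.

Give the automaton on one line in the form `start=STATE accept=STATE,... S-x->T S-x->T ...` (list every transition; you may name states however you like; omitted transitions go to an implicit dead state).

start=s0 accept=s3 s0-a->s4 s0-b->s1 s1-a->s2 s1-b->s4 s2-a->s4 s2-b->s3 s3-a->s3 s3-b->s3 s4-a->s4 s4-b->s4

Check the first 3 symbols one by one: s0 through s2 record how many have matched `bab` so far; any wrong symbol goes to the dead state s4. After all 3 match we enter the accepting sink s3.
5 states suffice.
        a   b  
>  s0   s4  s1 
   s1   s2  s4 
   s2   s4  s3 
 * s3   s3  s3 
   s4   s4  s4 
(> = start, * = accepting)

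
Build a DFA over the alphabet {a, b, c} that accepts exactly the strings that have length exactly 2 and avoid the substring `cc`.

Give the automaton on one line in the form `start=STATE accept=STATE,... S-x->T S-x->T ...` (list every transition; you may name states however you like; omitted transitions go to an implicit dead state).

start=s0 accept=s3,s4 s0-a->s1 s0-b->s1 s0-c->s2 s1-a->s3 s1-b->s3 s1-c->s4 s2-a->s3 s2-b->s3 s2-c->s5 s3-a->s6 s3-b->s6 s3-c->s7 s4-a->s6 s4-b->s6 s4-c->s8 s5-a->s8 s5-b->s8 s5-c->s8 s6-a->s6 s6-b->s6 s6-c->s7 s7-a->s6 s7-b->s6 s7-c->s8 s8-a->s8 s8-b->s8 s8-c->s8

Run two small machines in parallel and take their product. The first has 4 states tracking the input length, saturating at 3; the second has 3 states tracking partial matches of the forbidden pattern `cc`. A product state is a pair (one from each), accepting exactly when both do.
        a   b   c  
>  s0   s1  s1  s2 
   s1   s3  s3  s4 
   s2   s3  s3  s5 
 * s3   s6  s6  s7 
 * s4   s6  s6  s8 
   s5   s8  s8  s8 
   s6   s6  s6  s7 
   s7   s6  s6  s8 
   s8   s8  s8  s8 
(> = start, * = accepting)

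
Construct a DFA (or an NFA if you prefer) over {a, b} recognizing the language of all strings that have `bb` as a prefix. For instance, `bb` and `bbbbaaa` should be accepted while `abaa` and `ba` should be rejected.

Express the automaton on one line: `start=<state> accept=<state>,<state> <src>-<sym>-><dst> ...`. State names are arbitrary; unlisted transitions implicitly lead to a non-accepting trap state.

start=S0 accept=S2 S0-a->S3 S0-b->S1 S1-a->S3 S1-b->S2 S2-a->S2 S2-b->S2 S3-a->S3 S3-b->S3

Check the first 2 symbols one by one: S0 through S1 record how many have matched `bb` so far; any wrong symbol goes to the dead state S3. After all 2 match we enter the accepting sink S2.
A 4-state machine:
        a   b  
>  S0   S3  S1 
   S1   S3  S2 
 * S2   S2  S2 
   S3   S3  S3 
(> = start, * = accepting)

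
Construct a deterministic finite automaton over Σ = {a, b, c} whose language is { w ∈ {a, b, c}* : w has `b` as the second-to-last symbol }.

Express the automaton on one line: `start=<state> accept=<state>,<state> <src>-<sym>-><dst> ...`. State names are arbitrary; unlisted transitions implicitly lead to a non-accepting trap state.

Because acceptance depends on a position counted from the end, the machine has to buffer the most recent 2 symbols. Make each state the string of the last up-to-2 symbols read; on input `x` shift the window left and append `x`. Accept when the buffered window has length 2 and begins with `b`.
A 13-state machine:
          a    b    c  
>  q0     q1   q2   q3 
   q1     q4   q5   q6 
   q2     q7   q8   q9 
   q3    q10  q11  q12 
   q4     q4   q5   q6 
   q5     q7   q8   q9 
   q6    q10  q11  q12 
 * q7     q4   q5   q6 
 * q8     q7   q8   q9 
 * q9    q10  q11  q12 
   q10    q4   q5   q6 
   q11    q7   q8   q9 
   q12   q10  q11  q12 
(> = start, * = accepting)

start=q0 accept=q7,q8,q9 q0-a->q1 q0-b->q2 q0-c->q3 q1-a->q4 q1-b->q5 q1-c->q6 q2-a->q7 q2-b->q8 q2-c->q9 q3-a->q10 q3-b->q11 q3-c->q12 q4-a->q4 q4-b->q5 q4-c->q6 q5-a->q7 q5-b->q8 q5-c->q9 q6-a->q10 q6-b->q11 q6-c->q12 q7-a->q4 q7-b->q5 q7-c->q6 q8-a->q7 q8-b->q8 q8-c->q9 q9-a->q10 q9-b->q11 q9-c->q12 q10-a->q4 q10-b->q5 q10-c->q6 q11-a->q7 q11-b->q8 q11-c->q9 q12-a->q10 q12-b->q11 q12-c->q12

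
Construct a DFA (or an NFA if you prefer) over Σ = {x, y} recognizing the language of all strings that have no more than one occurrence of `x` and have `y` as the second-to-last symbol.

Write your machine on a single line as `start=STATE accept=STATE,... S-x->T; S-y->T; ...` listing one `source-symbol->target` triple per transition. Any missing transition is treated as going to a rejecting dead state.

start=q0; accept=q5,q6,q7; q0-x->q1; q0-y->q2; q1-x->q3; q1-y->q4; q2-x->q5; q2-y->q6; q3-x->q3; q3-y->q3; q4-x->q3; q4-y->q7; q5-x->q3; q5-y->q4; q6-x->q5; q6-y->q6; q7-x->q3; q7-y->q7

Run two small machines in parallel and take their product. The first has 3 states tracking the count of `x`s, saturating at 2; the second has 7 states tracking the last 2 symbols read. A product state is a pair (one from each), accepting exactly when both do. Equivalent product states are then merged.
With 8 states:
        x   y  
>  q0   q1  q2 
   q1   q3  q4 
   q2   q5  q6 
   q3   q3  q3 
   q4   q3  q7 
 * q5   q3  q4 
 * q6   q5  q6 
 * q7   q3  q7 
(> = start, * = accepting)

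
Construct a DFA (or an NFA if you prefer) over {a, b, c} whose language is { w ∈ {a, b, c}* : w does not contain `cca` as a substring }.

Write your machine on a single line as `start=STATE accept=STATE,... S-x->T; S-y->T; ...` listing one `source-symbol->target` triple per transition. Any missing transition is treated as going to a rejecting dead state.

Track partial matches of the forbidden pattern `cca`. State S3 is a dead state reached once `cca` has occurred; every other state accepts. S0 means no part of `cca` is currently matched.
A 4-state machine:
        a   b   c  
>* S0   S0  S0  S1 
 * S1   S0  S0  S2 
 * S2   S3  S0  S2 
   S3   S3  S3  S3 
(> = start, * = accepting)

start=S0; accept=S0,S1,S2; S0-a->S0; S0-b->S0; S0-c->S1; S1-a->S0; S1-b->S0; S1-c->S2; S2-a->S3; S2-b->S0; S2-c->S2; S3-a->S3; S3-b->S3; S3-c->S3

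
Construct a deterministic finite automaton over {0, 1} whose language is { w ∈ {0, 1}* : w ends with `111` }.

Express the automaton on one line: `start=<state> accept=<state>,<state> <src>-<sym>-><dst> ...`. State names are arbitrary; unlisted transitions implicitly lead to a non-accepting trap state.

Remember how much of `111` the current input suffix matches. State S0 means no match yet; S1 means the last symbol is `1`; S2 means the last 2 symbols are `11`; S3 means the last 3 symbols are `111`. Only S3 accepts. On a mismatch, fall back to the longest proper suffix that is still a prefix of `111`.
A 4-state machine:
        0   1  
>  S0   S0  S1 
   S1   S0  S2 
   S2   S0  S3 
 * S3   S0  S3 
(> = start, * = accepting)

start=S0 accept=S3 S0-0->S0 S0-1->S1 S1-0->S0 S1-1->S2 S2-0->S0 S2-1->S3 S3-0->S0 S3-1->S3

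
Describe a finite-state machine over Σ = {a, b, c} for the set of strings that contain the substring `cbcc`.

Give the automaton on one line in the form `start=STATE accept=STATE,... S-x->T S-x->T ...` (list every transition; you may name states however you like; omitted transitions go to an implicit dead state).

States S0..S3 record the length of the longest prefix of `cbcc` that matches the current input suffix. Reaching S4 means `cbcc` has been seen, and we stay there forever. Accept from S4.
A 5-state machine:
        a   b   c  
>  S0   S0  S0  S1 
   S1   S0  S2  S1 
   S2   S0  S0  S3 
   S3   S0  S2  S4 
 * S4   S4  S4  S4 
(> = start, * = accepting)

start=S0 accept=S4 S0-a->S0 S0-b->S0 S0-c->S1 S1-a->S0 S1-b->S2 S1-c->S1 S2-a->S0 S2-b->S0 S2-c->S3 S3-a->S0 S3-b->S2 S3-c->S4 S4-a->S4 S4-b->S4 S4-c->S4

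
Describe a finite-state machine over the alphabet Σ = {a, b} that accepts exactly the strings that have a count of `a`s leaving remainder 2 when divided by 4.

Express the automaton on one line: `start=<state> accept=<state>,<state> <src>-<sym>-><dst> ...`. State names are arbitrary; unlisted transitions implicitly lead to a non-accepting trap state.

The only thing that matters is how many `a`s have appeared, reduced mod 4. Use one state per residue: q0 for 0, …, q3 for 3. Reading `a` moves to the next residue; anything else stays put. q2 is accepting.
        a   b  
>  q0   q1  q0 
   q1   q2  q1 
 * q2   q3  q2 
   q3   q0  q3 
(> = start, * = accepting)

start=q0 accept=q2 q0-a->q1 q0-b->q0 q1-a->q2 q1-b->q1 q2-a->q3 q2-b->q2 q3-a->q0 q3-b->q3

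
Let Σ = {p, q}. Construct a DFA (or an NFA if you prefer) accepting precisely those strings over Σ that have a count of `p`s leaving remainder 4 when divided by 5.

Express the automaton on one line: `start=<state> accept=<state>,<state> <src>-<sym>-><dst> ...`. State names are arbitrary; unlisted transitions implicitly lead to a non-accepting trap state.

Keep the running count of `p`s modulo 5: each `p` advances along the cycle A → B → C → D → E → A while other symbols loop. Accept at E.
5 states suffice.
       p  q 
>  A   B  A 
   B   C  B 
   C   D  C 
   D   E  D 
 * E   A  E 
(> = start, * = accepting)

start=A accept=E A-p->B A-q->A B-p->C B-q->B C-p->D C-q->C D-p->E D-q->D E-p->A E-q->E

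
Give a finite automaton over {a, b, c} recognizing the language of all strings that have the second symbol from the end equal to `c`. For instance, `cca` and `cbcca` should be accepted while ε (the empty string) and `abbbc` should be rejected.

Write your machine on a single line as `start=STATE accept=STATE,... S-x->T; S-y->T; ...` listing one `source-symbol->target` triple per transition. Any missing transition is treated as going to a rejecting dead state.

start=S0; accept=S10,S11,S12; S0-a->S1; S0-b->S2; S0-c->S3; S1-a->S4; S1-b->S5; S1-c->S6; S2-a->S7; S2-b->S8; S2-c->S9; S3-a->S10; S3-b->S11; S3-c->S12; S4-a->S4; S4-b->S5; S4-c->S6; S5-a->S7; S5-b->S8; S5-c->S9; S6-a->S10; S6-b->S11; S6-c->S12; S7-a->S4; S7-b->S5; S7-c->S6; S8-a->S7; S8-b->S8; S8-c->S9; S9-a->S10; S9-b->S11; S9-c->S12; S10-a->S4; S10-b->S5; S10-c->S6; S11-a->S7; S11-b->S8; S11-c->S9; S12-a->S10; S12-b->S11; S12-c->S12

A DFA must remember the last 2 symbols (since which symbol is second-to-last isn't known until the input ends). Use one state per possible window of the last ≤2 symbols; accept from those whose window starts with `c`.
A 13-state machine:
          a    b    c  
>  S0     S1   S2   S3 
   S1     S4   S5   S6 
   S2     S7   S8   S9 
   S3    S10  S11  S12 
   S4     S4   S5   S6 
   S5     S7   S8   S9 
   S6    S10  S11  S12 
   S7     S4   S5   S6 
   S8     S7   S8   S9 
   S9    S10  S11  S12 
 * S10    S4   S5   S6 
 * S11    S7   S8   S9 
 * S12   S10  S11  S12 
(> = start, * = accepting)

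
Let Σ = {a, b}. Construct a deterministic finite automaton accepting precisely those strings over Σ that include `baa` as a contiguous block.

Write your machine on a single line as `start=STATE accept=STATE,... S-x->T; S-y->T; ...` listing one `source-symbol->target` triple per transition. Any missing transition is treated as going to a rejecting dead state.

States s0..s2 record the length of the longest prefix of `baa` that matches the current input suffix. Reaching s3 means `baa` has been seen, and we stay there forever. Accept from s3.
With 4 states:
        a   b  
>  s0   s0  s1 
   s1   s2  s1 
   s2   s3  s1 
 * s3   s3  s3 
(> = start, * = accepting)

start=s0; accept=s3; s0-a->s0; s0-b->s1; s1-a->s2; s1-b->s1; s2-a->s3; s2-b->s1; s3-a->s3; s3-b->s3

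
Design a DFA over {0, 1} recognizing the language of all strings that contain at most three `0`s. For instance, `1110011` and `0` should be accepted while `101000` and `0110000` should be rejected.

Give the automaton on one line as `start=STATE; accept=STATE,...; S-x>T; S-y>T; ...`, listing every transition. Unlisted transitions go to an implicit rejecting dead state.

Only the number of `0`s matters, and only up to 4. Make a chain q0 → q1 → q2 → q3 → q4 advanced by each `0` (with q4 absorbing); every other symbol self-loops. The accepting set is {q0, q1, q2, q3}.
5 states suffice.
        0   1  
>* q0   q1  q0 
 * q1   q2  q1 
 * q2   q3  q2 
 * q3   q4  q3 
   q4   q4  q4 
(> = start, * = accepting)

start=q0; accept=q0,q1,q2,q3; q0-0>q1; q0-1>q0; q1-0>q2; q1-1>q1; q2-0>q3; q2-1>q2; q3-0>q4; q3-1>q3; q4-0>q4; q4-1>q4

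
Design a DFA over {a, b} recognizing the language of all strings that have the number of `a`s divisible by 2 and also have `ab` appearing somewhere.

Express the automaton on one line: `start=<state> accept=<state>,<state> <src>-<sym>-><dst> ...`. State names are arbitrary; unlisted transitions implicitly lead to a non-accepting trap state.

Handle the two conditions separately and then intersect. One (2 states) tracks the count of `a`s modulo 2; the other (3 states) tracks whether and how much of `ab` has been seen. Each combined state is a pair, one component from each; accept when both components accept.
5 states suffice.
        a   b  
>  s0   s1  s0 
   s1   s2  s3 
   s2   s1  s4 
   s3   s4  s3 
 * s4   s3  s4 
(> = start, * = accepting)

start=s0 accept=s4 s0-a->s1 s0-b->s0 s1-a->s2 s1-b->s3 s2-a->s1 s2-b->s4 s3-a->s4 s3-b->s3 s4-a->s3 s4-b->s4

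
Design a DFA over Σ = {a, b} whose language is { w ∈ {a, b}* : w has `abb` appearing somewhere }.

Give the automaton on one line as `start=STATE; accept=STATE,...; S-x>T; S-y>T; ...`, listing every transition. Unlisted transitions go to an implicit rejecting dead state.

Track how much of `abb` has been matched so far: state q0 is no progress, q3 is the absorbing accept state reached once `abb` has occurred. Intermediate states record partial matches; on a mismatch, fall back to the longest reusable overlap.
A 4-state machine:
        a   b  
>  q0   q1  q0 
   q1   q1  q2 
   q2   q1  q3 
 * q3   q3  q3 
(> = start, * = accepting)

start=q0; accept=q3; q0-a>q1; q0-b>q0; q1-a>q1; q1-b>q2; q2-a>q1; q2-b>q3; q3-a>q3; q3-b>q3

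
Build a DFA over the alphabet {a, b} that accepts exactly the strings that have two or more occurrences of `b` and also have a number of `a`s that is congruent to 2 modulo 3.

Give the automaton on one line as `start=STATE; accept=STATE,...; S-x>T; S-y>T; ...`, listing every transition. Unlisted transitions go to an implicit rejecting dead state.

start=q0; accept=q8; q0-a>q1; q0-b>q2; q1-a>q3; q1-b>q4; q2-a>q4; q2-b>q5; q3-a>q0; q3-b>q6; q4-a>q6; q4-b>q7; q5-a>q7; q5-b>q5; q6-a>q2; q6-b>q8; q7-a>q8; q7-b>q7; q8-a>q5; q8-b>q8

Build one automaton per condition and run them in lockstep. The first has 4 states tracking the count of `b`s, saturating at 3; the second has 3 states tracking the count of `a`s modulo 3. A product state is a pair (one from each), accepting exactly when both do. Minimizing collapses redundant product states.
A 9-state machine:
        a   b  
>  q0   q1  q2 
   q1   q3  q4 
   q2   q4  q5 
   q3   q0  q6 
   q4   q6  q7 
   q5   q7  q5 
   q6   q2  q8 
   q7   q8  q7 
 * q8   q5  q8 
(> = start, * = accepting)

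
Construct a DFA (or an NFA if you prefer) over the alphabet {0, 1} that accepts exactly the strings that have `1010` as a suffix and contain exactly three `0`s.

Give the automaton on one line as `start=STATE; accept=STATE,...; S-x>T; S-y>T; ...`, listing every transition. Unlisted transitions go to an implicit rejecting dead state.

Handle the two conditions separately and then intersect. One (5 states) tracks how much of the suffix `1010` has currently been matched; the other (5 states) tracks the count of `0`s, saturating at 4. Each combined state is a pair, one component from each; accept when both components accept. Equivalent product states are then merged.
        0   1  
>  S0   S1  S0 
   S1   S2  S3 
   S2   S2  S2 
   S3   S4  S3 
   S4   S2  S5 
   S5   S6  S2 
 * S6   S2  S2 
(> = start, * = accepting)

start=S0; accept=S6; S0-0>S1; S0-1>S0; S1-0>S2; S1-1>S3; S2-0>S2; S2-1>S2; S3-0>S4; S3-1>S3; S4-0>S2; S4-1>S5; S5-0>S6; S5-1>S2; S6-0>S2; S6-1>S2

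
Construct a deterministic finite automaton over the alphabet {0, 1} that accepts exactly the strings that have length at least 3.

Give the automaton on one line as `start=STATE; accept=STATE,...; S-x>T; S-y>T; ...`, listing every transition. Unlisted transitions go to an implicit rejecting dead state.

start=S0; accept=S3,S4; S0-0>S1; S0-1>S1; S1-0>S2; S1-1>S2; S2-0>S3; S2-1>S3; S3-0>S4; S3-1>S4; S4-0>S4; S4-1>S4

Count input length up to 4: every symbol moves from S0 toward S4, which means 'more than 3' and absorbs. Accept from {S3, S4}.
        0   1  
>  S0   S1  S1 
   S1   S2  S2 
   S2   S3  S3 
 * S3   S4  S4 
 * S4   S4  S4 
(> = start, * = accepting)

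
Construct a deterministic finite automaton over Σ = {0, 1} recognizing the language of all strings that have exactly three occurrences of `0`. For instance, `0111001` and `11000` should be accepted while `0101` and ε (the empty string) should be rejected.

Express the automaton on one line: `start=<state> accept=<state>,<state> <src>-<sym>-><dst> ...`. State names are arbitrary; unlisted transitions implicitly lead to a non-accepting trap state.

start=q0 accept=q3 q0-0->q1 q0-1->q0 q1-0->q2 q1-1->q1 q2-0->q3 q2-1->q2 q3-0->q4 q3-1->q3 q4-0->q4 q4-1->q4

Count `0`s, saturating at 4: states q0 through q3 mean 0 through 3 `0`s seen; q4 means more than 3. Each `0` increments (capped at q4); other symbols loop. Accept from {q3}.
5 states suffice.
        0   1  
>  q0   q1  q0 
   q1   q2  q1 
   q2   q3  q2 
 * q3   q4  q3 
   q4   q4  q4 
(> = start, * = accepting)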